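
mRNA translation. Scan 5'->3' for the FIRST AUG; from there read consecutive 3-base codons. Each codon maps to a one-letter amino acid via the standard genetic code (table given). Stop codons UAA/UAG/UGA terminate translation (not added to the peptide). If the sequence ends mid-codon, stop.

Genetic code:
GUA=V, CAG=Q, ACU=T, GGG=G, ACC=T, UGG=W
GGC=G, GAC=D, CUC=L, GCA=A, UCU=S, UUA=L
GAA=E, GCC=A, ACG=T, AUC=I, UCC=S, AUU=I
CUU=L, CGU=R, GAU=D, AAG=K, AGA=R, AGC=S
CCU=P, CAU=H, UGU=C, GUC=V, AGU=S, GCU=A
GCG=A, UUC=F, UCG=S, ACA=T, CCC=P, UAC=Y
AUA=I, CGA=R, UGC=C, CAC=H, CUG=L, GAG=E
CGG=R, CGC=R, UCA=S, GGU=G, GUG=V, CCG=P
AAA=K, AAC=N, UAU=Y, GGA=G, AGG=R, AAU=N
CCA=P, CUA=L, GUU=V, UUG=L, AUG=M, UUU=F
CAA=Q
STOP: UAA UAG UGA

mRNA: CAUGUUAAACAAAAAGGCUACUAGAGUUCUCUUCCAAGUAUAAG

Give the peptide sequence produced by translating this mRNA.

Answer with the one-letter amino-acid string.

start AUG at pos 1
pos 1: AUG -> M; peptide=M
pos 4: UUA -> L; peptide=ML
pos 7: AAC -> N; peptide=MLN
pos 10: AAA -> K; peptide=MLNK
pos 13: AAG -> K; peptide=MLNKK
pos 16: GCU -> A; peptide=MLNKKA
pos 19: ACU -> T; peptide=MLNKKAT
pos 22: AGA -> R; peptide=MLNKKATR
pos 25: GUU -> V; peptide=MLNKKATRV
pos 28: CUC -> L; peptide=MLNKKATRVL
pos 31: UUC -> F; peptide=MLNKKATRVLF
pos 34: CAA -> Q; peptide=MLNKKATRVLFQ
pos 37: GUA -> V; peptide=MLNKKATRVLFQV
pos 40: UAA -> STOP

Answer: MLNKKATRVLFQV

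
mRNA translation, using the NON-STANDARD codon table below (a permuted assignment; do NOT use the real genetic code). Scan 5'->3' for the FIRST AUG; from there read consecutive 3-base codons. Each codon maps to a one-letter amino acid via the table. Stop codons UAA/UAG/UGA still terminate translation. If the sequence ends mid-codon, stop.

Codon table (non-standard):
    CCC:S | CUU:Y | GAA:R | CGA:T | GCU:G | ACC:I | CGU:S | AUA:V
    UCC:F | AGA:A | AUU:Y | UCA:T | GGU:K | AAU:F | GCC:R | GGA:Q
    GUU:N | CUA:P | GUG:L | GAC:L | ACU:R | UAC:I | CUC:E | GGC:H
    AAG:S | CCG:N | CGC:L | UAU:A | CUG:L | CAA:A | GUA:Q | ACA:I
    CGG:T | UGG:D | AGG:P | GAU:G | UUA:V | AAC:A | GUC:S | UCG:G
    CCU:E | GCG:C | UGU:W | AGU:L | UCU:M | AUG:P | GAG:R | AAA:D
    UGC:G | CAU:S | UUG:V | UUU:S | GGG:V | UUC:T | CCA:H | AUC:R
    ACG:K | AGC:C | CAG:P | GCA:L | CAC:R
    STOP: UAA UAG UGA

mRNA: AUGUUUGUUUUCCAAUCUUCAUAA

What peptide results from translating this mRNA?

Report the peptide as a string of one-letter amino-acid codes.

start AUG at pos 0
pos 0: AUG -> P; peptide=P
pos 3: UUU -> S; peptide=PS
pos 6: GUU -> N; peptide=PSN
pos 9: UUC -> T; peptide=PSNT
pos 12: CAA -> A; peptide=PSNTA
pos 15: UCU -> M; peptide=PSNTAM
pos 18: UCA -> T; peptide=PSNTAMT
pos 21: UAA -> STOP

Answer: PSNTAMT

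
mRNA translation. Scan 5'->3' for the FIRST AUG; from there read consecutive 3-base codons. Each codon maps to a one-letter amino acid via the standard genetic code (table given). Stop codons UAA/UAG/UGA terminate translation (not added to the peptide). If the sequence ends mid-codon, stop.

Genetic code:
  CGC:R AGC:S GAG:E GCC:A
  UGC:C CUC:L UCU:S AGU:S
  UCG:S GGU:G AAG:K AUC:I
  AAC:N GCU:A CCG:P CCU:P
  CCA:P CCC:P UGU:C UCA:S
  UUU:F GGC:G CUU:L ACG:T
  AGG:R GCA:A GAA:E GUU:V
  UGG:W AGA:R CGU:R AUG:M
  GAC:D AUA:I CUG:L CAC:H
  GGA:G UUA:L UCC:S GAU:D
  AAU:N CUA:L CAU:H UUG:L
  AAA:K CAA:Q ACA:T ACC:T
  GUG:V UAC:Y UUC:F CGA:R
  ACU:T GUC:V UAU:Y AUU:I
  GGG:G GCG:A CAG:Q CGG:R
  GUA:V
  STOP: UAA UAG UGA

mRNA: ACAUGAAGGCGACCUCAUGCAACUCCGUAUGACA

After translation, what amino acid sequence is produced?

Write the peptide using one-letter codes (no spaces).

start AUG at pos 2
pos 2: AUG -> M; peptide=M
pos 5: AAG -> K; peptide=MK
pos 8: GCG -> A; peptide=MKA
pos 11: ACC -> T; peptide=MKAT
pos 14: UCA -> S; peptide=MKATS
pos 17: UGC -> C; peptide=MKATSC
pos 20: AAC -> N; peptide=MKATSCN
pos 23: UCC -> S; peptide=MKATSCNS
pos 26: GUA -> V; peptide=MKATSCNSV
pos 29: UGA -> STOP

Answer: MKATSCNSV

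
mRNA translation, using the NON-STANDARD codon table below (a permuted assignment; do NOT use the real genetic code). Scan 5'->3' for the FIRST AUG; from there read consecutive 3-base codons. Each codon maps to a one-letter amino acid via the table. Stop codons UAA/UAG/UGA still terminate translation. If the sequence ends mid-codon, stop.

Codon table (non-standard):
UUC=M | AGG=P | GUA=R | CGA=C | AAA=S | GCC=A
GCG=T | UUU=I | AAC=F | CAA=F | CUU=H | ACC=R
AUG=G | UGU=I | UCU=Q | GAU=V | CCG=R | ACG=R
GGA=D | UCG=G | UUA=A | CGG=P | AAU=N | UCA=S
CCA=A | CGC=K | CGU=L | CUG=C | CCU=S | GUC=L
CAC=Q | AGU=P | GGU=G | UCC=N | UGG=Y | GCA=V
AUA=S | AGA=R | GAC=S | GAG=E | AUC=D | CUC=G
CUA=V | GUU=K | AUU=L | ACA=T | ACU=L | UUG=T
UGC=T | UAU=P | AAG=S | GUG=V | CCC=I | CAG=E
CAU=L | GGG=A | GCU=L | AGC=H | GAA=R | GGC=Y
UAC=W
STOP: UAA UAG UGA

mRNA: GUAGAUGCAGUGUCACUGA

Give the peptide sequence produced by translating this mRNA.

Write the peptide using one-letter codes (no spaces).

Answer: GEIQ

Derivation:
start AUG at pos 4
pos 4: AUG -> G; peptide=G
pos 7: CAG -> E; peptide=GE
pos 10: UGU -> I; peptide=GEI
pos 13: CAC -> Q; peptide=GEIQ
pos 16: UGA -> STOP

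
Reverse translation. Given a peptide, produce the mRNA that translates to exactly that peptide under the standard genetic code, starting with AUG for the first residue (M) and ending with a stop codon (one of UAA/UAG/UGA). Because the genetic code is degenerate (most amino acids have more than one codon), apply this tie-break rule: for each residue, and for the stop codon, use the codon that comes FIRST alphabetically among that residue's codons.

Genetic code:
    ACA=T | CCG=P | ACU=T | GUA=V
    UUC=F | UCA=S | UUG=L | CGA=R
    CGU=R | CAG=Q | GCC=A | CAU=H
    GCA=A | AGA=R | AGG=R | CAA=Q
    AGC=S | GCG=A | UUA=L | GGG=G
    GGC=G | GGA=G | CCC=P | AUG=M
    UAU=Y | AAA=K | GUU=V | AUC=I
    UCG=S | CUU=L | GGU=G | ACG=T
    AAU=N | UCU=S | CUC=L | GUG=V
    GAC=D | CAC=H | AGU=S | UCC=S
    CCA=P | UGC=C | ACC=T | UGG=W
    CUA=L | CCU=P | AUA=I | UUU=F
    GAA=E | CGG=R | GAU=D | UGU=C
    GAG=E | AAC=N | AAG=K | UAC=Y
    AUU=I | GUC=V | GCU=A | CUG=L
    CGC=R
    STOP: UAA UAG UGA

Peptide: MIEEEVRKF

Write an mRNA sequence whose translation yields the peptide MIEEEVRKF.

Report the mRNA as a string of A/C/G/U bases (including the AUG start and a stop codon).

Answer: mRNA: AUGAUAGAAGAAGAAGUAAGAAAAUUCUAA

Derivation:
residue 1: M -> AUG (start codon)
residue 2: I codons sorted = AUA,AUC,AUU -> pick first = AUA
residue 3: E codons sorted = GAA,GAG -> pick first = GAA
residue 4: E codons sorted = GAA,GAG -> pick first = GAA
residue 5: E codons sorted = GAA,GAG -> pick first = GAA
residue 6: V codons sorted = GUA,GUC,GUG,GUU -> pick first = GUA
residue 7: R codons sorted = AGA,AGG,CGA,CGC,CGG,CGU -> pick first = AGA
residue 8: K codons sorted = AAA,AAG -> pick first = AAA
residue 9: F codons sorted = UUC,UUU -> pick first = UUC
terminator: stop codons sorted = UAA,UAG,UGA -> pick first = UAA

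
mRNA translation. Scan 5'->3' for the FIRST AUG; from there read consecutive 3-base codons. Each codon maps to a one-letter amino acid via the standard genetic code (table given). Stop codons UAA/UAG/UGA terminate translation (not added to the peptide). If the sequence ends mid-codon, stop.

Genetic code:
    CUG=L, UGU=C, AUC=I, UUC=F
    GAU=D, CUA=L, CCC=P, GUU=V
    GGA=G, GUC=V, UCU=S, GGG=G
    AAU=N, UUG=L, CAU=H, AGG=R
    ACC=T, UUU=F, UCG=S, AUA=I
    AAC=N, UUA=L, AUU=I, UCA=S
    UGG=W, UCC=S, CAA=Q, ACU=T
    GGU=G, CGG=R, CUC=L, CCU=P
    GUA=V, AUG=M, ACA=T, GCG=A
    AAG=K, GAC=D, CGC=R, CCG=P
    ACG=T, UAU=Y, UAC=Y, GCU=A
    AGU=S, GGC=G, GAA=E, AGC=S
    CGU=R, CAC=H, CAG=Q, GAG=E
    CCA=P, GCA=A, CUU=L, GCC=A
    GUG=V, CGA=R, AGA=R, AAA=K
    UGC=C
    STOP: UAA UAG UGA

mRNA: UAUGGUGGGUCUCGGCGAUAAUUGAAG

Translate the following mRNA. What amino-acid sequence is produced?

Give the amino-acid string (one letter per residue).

Answer: MVGLGDN

Derivation:
start AUG at pos 1
pos 1: AUG -> M; peptide=M
pos 4: GUG -> V; peptide=MV
pos 7: GGU -> G; peptide=MVG
pos 10: CUC -> L; peptide=MVGL
pos 13: GGC -> G; peptide=MVGLG
pos 16: GAU -> D; peptide=MVGLGD
pos 19: AAU -> N; peptide=MVGLGDN
pos 22: UGA -> STOP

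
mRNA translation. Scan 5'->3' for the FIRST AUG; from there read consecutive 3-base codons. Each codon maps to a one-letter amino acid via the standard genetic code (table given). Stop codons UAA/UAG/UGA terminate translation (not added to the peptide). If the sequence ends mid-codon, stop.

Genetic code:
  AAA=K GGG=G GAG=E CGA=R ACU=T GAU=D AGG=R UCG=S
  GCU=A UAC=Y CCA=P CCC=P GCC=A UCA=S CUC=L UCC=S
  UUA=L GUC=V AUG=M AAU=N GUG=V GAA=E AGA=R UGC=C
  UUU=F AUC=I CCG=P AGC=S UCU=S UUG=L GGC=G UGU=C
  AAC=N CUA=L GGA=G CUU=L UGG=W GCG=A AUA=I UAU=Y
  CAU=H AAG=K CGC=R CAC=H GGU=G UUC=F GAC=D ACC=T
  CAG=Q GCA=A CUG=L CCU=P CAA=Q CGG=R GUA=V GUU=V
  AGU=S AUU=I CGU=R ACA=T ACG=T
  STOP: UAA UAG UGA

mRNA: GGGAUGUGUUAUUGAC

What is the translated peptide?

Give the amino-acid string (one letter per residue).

Answer: MCY

Derivation:
start AUG at pos 3
pos 3: AUG -> M; peptide=M
pos 6: UGU -> C; peptide=MC
pos 9: UAU -> Y; peptide=MCY
pos 12: UGA -> STOP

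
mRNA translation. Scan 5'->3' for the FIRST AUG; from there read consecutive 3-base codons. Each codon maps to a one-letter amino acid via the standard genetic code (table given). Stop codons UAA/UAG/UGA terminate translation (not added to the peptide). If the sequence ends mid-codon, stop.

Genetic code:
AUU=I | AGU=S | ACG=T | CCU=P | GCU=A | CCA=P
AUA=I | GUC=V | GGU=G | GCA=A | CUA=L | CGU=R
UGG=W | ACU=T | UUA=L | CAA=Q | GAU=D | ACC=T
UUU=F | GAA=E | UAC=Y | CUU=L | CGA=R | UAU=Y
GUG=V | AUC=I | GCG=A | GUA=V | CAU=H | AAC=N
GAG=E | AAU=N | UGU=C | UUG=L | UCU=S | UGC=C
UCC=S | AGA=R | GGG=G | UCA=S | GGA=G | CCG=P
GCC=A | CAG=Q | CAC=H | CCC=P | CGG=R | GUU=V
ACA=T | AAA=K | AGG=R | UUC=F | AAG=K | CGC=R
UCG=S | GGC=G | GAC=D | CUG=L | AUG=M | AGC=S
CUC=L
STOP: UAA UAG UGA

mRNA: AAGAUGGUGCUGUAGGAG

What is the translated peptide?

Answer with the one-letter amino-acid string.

start AUG at pos 3
pos 3: AUG -> M; peptide=M
pos 6: GUG -> V; peptide=MV
pos 9: CUG -> L; peptide=MVL
pos 12: UAG -> STOP

Answer: MVL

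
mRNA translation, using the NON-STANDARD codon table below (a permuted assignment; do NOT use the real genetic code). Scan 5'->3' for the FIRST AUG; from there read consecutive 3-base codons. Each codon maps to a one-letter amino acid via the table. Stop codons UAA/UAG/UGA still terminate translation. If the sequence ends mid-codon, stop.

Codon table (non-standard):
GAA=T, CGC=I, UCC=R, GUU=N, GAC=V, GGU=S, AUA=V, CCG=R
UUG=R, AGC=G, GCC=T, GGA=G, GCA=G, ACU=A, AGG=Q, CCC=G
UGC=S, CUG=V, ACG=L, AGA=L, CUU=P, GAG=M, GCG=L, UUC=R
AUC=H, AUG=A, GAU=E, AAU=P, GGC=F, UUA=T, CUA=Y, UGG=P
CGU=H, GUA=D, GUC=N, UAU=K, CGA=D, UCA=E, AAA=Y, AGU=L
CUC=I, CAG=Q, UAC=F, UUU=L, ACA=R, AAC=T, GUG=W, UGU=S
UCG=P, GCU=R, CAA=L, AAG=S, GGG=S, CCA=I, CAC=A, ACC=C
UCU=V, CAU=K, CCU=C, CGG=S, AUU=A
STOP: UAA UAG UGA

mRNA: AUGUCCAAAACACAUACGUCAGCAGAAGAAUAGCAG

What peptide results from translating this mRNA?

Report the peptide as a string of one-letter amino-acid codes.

start AUG at pos 0
pos 0: AUG -> A; peptide=A
pos 3: UCC -> R; peptide=AR
pos 6: AAA -> Y; peptide=ARY
pos 9: ACA -> R; peptide=ARYR
pos 12: CAU -> K; peptide=ARYRK
pos 15: ACG -> L; peptide=ARYRKL
pos 18: UCA -> E; peptide=ARYRKLE
pos 21: GCA -> G; peptide=ARYRKLEG
pos 24: GAA -> T; peptide=ARYRKLEGT
pos 27: GAA -> T; peptide=ARYRKLEGTT
pos 30: UAG -> STOP

Answer: ARYRKLEGTT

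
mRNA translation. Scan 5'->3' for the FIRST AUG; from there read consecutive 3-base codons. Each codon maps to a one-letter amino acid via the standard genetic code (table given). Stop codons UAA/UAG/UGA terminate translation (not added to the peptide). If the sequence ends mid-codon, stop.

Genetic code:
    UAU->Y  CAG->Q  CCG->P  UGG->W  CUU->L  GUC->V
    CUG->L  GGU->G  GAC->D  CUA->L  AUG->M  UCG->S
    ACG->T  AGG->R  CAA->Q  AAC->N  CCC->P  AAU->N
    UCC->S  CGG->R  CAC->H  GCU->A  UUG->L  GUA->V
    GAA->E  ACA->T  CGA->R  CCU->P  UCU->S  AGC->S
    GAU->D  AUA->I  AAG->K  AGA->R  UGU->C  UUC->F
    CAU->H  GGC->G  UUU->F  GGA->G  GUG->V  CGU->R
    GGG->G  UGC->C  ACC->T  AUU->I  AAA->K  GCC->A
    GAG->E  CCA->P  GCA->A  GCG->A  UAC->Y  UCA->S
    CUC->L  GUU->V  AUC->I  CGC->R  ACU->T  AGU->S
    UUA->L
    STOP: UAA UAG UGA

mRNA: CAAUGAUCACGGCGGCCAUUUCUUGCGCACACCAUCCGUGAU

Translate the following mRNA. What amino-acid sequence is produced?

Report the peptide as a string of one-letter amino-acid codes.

Answer: MITAAISCAHHP

Derivation:
start AUG at pos 2
pos 2: AUG -> M; peptide=M
pos 5: AUC -> I; peptide=MI
pos 8: ACG -> T; peptide=MIT
pos 11: GCG -> A; peptide=MITA
pos 14: GCC -> A; peptide=MITAA
pos 17: AUU -> I; peptide=MITAAI
pos 20: UCU -> S; peptide=MITAAIS
pos 23: UGC -> C; peptide=MITAAISC
pos 26: GCA -> A; peptide=MITAAISCA
pos 29: CAC -> H; peptide=MITAAISCAH
pos 32: CAU -> H; peptide=MITAAISCAHH
pos 35: CCG -> P; peptide=MITAAISCAHHP
pos 38: UGA -> STOP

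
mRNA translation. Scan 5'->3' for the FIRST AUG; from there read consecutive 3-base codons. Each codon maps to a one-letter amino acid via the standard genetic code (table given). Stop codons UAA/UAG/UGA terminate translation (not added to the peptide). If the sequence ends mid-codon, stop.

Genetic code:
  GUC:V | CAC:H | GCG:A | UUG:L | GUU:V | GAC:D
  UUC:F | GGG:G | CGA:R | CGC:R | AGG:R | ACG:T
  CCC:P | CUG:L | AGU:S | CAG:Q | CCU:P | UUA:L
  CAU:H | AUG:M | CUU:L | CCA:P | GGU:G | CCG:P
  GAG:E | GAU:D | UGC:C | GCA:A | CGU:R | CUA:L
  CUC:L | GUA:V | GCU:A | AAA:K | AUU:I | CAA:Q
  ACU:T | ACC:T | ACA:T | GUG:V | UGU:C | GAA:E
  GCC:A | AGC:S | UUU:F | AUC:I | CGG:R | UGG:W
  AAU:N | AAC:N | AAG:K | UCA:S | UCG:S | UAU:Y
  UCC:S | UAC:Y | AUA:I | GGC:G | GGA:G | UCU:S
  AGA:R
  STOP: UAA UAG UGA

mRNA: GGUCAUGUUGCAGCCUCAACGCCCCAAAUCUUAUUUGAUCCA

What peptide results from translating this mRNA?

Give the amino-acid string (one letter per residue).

Answer: MLQPQRPKSYLI

Derivation:
start AUG at pos 4
pos 4: AUG -> M; peptide=M
pos 7: UUG -> L; peptide=ML
pos 10: CAG -> Q; peptide=MLQ
pos 13: CCU -> P; peptide=MLQP
pos 16: CAA -> Q; peptide=MLQPQ
pos 19: CGC -> R; peptide=MLQPQR
pos 22: CCC -> P; peptide=MLQPQRP
pos 25: AAA -> K; peptide=MLQPQRPK
pos 28: UCU -> S; peptide=MLQPQRPKS
pos 31: UAU -> Y; peptide=MLQPQRPKSY
pos 34: UUG -> L; peptide=MLQPQRPKSYL
pos 37: AUC -> I; peptide=MLQPQRPKSYLI
pos 40: only 2 nt remain (<3), stop (end of mRNA)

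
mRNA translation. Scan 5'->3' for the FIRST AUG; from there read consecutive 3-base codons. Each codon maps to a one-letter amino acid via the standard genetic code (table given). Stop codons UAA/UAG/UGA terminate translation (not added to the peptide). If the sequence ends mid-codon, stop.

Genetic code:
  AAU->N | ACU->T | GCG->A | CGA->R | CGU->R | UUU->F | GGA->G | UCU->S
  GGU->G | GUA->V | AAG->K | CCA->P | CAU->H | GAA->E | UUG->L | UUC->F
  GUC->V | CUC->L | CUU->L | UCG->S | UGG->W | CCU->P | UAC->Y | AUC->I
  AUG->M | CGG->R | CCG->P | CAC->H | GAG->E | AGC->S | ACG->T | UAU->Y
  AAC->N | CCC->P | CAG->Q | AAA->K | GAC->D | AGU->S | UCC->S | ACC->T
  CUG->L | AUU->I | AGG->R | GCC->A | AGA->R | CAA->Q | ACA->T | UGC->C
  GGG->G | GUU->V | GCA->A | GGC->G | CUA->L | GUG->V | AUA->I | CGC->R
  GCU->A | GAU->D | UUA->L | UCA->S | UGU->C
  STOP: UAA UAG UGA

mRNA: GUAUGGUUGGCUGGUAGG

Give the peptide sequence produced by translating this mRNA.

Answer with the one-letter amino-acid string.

Answer: MVGW

Derivation:
start AUG at pos 2
pos 2: AUG -> M; peptide=M
pos 5: GUU -> V; peptide=MV
pos 8: GGC -> G; peptide=MVG
pos 11: UGG -> W; peptide=MVGW
pos 14: UAG -> STOP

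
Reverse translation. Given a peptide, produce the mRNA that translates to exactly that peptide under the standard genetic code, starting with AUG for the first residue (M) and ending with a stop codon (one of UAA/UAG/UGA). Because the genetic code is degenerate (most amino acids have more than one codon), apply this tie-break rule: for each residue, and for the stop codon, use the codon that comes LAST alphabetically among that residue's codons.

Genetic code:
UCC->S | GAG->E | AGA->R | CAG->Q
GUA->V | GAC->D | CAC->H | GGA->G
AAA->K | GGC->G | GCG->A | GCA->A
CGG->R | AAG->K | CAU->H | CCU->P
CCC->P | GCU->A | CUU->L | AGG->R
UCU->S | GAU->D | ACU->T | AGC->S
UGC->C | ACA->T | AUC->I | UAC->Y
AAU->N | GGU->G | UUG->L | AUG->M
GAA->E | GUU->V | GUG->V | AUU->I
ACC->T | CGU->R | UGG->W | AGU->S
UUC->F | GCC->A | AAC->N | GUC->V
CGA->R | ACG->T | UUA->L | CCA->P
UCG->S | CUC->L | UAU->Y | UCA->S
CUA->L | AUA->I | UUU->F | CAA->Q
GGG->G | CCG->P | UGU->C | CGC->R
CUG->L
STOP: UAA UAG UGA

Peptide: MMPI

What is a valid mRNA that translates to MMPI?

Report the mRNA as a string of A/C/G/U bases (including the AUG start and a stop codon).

residue 1: M -> AUG (start codon)
residue 2: M -> AUG (only codon)
residue 3: P codons sorted = CCA,CCC,CCG,CCU -> pick last = CCU
residue 4: I codons sorted = AUA,AUC,AUU -> pick last = AUU
terminator: stop codons sorted = UAA,UAG,UGA -> pick last = UGA

Answer: mRNA: AUGAUGCCUAUUUGA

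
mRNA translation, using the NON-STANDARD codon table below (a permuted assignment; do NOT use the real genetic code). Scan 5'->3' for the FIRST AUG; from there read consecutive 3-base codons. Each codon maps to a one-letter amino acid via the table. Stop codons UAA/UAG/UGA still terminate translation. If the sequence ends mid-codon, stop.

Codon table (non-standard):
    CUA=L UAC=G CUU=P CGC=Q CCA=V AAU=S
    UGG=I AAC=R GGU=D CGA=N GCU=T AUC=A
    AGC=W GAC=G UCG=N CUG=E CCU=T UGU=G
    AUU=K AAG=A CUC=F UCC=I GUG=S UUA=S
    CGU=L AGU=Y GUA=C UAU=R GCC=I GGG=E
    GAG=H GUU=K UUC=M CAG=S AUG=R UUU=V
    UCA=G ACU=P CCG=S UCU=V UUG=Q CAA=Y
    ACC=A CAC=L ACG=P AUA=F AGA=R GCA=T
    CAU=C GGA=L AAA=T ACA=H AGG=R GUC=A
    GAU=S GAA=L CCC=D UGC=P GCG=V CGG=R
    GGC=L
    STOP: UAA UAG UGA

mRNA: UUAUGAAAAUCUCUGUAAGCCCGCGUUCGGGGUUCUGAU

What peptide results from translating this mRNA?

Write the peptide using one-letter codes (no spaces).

Answer: RTAVCWSLNEM

Derivation:
start AUG at pos 2
pos 2: AUG -> R; peptide=R
pos 5: AAA -> T; peptide=RT
pos 8: AUC -> A; peptide=RTA
pos 11: UCU -> V; peptide=RTAV
pos 14: GUA -> C; peptide=RTAVC
pos 17: AGC -> W; peptide=RTAVCW
pos 20: CCG -> S; peptide=RTAVCWS
pos 23: CGU -> L; peptide=RTAVCWSL
pos 26: UCG -> N; peptide=RTAVCWSLN
pos 29: GGG -> E; peptide=RTAVCWSLNE
pos 32: UUC -> M; peptide=RTAVCWSLNEM
pos 35: UGA -> STOP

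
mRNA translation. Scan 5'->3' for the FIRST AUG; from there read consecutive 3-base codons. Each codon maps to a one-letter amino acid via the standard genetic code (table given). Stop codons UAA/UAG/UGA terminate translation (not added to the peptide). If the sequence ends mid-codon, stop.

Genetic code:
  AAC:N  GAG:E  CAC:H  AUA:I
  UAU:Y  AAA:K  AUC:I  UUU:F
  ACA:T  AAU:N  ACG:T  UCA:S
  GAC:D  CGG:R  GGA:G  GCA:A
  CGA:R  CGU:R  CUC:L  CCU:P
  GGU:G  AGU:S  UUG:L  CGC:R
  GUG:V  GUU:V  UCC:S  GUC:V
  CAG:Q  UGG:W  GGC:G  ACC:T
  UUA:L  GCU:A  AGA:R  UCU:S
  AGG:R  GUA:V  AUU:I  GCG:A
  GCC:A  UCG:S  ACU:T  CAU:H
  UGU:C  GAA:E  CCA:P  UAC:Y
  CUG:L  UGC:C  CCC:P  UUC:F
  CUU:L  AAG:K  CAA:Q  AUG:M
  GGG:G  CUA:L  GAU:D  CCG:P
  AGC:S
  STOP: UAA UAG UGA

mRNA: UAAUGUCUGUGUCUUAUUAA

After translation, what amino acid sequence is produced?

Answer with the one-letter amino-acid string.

Answer: MSVSY

Derivation:
start AUG at pos 2
pos 2: AUG -> M; peptide=M
pos 5: UCU -> S; peptide=MS
pos 8: GUG -> V; peptide=MSV
pos 11: UCU -> S; peptide=MSVS
pos 14: UAU -> Y; peptide=MSVSY
pos 17: UAA -> STOP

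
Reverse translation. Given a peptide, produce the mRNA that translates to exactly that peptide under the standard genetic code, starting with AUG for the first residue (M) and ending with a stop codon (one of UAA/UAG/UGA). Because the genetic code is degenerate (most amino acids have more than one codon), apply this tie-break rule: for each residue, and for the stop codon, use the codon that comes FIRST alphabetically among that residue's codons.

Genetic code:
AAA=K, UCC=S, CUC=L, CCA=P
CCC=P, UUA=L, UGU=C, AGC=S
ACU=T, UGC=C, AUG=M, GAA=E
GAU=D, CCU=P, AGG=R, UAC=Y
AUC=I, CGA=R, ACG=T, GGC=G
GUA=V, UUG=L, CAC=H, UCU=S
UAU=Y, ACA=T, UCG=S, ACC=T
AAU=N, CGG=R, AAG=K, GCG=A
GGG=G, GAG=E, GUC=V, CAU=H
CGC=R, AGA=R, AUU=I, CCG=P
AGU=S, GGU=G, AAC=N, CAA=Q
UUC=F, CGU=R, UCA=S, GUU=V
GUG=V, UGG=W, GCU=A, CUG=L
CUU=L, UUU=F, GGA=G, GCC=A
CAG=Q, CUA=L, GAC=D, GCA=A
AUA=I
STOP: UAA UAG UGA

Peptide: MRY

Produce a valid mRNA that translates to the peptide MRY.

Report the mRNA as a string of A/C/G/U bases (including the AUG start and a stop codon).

residue 1: M -> AUG (start codon)
residue 2: R codons sorted = AGA,AGG,CGA,CGC,CGG,CGU -> pick first = AGA
residue 3: Y codons sorted = UAC,UAU -> pick first = UAC
terminator: stop codons sorted = UAA,UAG,UGA -> pick first = UAA

Answer: mRNA: AUGAGAUACUAA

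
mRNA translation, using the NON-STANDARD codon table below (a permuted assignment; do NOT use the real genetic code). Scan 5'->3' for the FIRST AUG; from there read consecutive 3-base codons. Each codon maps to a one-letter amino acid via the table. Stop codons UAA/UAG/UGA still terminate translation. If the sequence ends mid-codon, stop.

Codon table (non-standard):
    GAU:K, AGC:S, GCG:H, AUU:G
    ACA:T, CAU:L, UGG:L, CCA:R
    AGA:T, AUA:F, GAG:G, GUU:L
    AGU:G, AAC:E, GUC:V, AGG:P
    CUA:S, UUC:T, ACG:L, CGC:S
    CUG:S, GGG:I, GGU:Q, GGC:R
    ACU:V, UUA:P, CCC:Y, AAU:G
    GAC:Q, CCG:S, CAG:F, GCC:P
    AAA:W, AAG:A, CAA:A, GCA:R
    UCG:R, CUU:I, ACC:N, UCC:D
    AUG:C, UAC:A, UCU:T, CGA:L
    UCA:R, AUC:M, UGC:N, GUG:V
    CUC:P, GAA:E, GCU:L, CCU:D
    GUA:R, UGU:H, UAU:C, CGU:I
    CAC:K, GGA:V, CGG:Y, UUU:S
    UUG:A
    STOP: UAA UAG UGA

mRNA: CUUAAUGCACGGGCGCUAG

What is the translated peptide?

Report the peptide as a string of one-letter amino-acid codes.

start AUG at pos 4
pos 4: AUG -> C; peptide=C
pos 7: CAC -> K; peptide=CK
pos 10: GGG -> I; peptide=CKI
pos 13: CGC -> S; peptide=CKIS
pos 16: UAG -> STOP

Answer: CKIS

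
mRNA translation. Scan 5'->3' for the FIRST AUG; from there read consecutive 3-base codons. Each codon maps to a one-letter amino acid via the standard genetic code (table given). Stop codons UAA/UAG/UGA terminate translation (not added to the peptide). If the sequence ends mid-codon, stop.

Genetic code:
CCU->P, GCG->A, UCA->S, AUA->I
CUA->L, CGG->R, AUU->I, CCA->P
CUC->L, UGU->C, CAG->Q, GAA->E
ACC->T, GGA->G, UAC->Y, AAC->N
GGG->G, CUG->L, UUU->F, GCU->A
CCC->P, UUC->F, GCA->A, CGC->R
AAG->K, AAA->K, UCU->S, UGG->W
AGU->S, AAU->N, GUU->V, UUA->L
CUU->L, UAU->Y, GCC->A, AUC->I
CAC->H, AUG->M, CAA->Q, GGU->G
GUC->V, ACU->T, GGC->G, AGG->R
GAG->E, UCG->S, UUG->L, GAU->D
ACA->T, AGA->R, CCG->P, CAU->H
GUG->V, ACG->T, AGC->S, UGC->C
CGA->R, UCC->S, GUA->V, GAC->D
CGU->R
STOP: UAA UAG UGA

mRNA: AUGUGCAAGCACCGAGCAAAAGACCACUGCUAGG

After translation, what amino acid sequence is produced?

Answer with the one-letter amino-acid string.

start AUG at pos 0
pos 0: AUG -> M; peptide=M
pos 3: UGC -> C; peptide=MC
pos 6: AAG -> K; peptide=MCK
pos 9: CAC -> H; peptide=MCKH
pos 12: CGA -> R; peptide=MCKHR
pos 15: GCA -> A; peptide=MCKHRA
pos 18: AAA -> K; peptide=MCKHRAK
pos 21: GAC -> D; peptide=MCKHRAKD
pos 24: CAC -> H; peptide=MCKHRAKDH
pos 27: UGC -> C; peptide=MCKHRAKDHC
pos 30: UAG -> STOP

Answer: MCKHRAKDHC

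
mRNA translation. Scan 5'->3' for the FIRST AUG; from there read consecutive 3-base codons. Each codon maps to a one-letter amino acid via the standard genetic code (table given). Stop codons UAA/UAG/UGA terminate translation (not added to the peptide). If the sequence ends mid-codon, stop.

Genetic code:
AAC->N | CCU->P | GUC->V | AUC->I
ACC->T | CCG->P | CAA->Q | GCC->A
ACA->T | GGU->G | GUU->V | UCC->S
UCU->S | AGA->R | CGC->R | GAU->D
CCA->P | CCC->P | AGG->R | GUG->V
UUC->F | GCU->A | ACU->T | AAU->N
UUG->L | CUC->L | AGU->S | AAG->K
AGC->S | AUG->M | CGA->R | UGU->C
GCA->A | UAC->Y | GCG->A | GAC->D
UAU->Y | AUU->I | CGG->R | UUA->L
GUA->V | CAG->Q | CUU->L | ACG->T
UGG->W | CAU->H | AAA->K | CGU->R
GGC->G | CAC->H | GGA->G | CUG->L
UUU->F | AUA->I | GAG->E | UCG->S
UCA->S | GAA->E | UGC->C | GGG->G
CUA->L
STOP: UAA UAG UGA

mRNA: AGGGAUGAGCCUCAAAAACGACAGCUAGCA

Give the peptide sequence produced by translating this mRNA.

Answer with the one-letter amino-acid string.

Answer: MSLKNDS

Derivation:
start AUG at pos 4
pos 4: AUG -> M; peptide=M
pos 7: AGC -> S; peptide=MS
pos 10: CUC -> L; peptide=MSL
pos 13: AAA -> K; peptide=MSLK
pos 16: AAC -> N; peptide=MSLKN
pos 19: GAC -> D; peptide=MSLKND
pos 22: AGC -> S; peptide=MSLKNDS
pos 25: UAG -> STOP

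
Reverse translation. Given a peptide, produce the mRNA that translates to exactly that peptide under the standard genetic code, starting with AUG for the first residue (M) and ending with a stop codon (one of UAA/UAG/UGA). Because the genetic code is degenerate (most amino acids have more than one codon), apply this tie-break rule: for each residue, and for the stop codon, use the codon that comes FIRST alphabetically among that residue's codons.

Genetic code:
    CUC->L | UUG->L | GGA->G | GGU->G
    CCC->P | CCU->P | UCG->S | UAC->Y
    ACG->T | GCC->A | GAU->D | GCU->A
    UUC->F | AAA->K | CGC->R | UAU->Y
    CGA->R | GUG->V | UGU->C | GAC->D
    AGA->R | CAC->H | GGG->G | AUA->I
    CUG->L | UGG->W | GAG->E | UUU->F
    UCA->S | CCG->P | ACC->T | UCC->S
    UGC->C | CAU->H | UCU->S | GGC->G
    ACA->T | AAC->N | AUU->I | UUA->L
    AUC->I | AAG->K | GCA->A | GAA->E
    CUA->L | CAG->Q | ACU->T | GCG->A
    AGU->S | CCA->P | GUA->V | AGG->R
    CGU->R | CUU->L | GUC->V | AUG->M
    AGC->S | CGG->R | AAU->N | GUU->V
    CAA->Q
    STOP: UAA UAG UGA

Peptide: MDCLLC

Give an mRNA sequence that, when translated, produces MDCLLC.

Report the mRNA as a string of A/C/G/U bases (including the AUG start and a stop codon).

residue 1: M -> AUG (start codon)
residue 2: D codons sorted = GAC,GAU -> pick first = GAC
residue 3: C codons sorted = UGC,UGU -> pick first = UGC
residue 4: L codons sorted = CUA,CUC,CUG,CUU,UUA,UUG -> pick first = CUA
residue 5: L codons sorted = CUA,CUC,CUG,CUU,UUA,UUG -> pick first = CUA
residue 6: C codons sorted = UGC,UGU -> pick first = UGC
terminator: stop codons sorted = UAA,UAG,UGA -> pick first = UAA

Answer: mRNA: AUGGACUGCCUACUAUGCUAA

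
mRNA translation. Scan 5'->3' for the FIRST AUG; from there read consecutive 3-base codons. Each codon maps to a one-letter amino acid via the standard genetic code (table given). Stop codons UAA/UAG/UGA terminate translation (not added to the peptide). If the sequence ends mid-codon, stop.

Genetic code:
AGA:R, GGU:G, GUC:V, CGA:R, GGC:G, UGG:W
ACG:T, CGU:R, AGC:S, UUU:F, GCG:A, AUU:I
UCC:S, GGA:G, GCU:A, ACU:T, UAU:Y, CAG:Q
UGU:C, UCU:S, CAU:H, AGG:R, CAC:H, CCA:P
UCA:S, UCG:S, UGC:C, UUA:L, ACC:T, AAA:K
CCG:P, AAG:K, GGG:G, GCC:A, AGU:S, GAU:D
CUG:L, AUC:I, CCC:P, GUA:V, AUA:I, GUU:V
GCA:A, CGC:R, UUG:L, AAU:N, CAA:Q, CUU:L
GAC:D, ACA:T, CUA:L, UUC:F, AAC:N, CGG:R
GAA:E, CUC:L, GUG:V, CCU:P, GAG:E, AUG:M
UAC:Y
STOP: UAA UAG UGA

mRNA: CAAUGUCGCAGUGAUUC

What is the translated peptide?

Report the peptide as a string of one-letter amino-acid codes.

start AUG at pos 2
pos 2: AUG -> M; peptide=M
pos 5: UCG -> S; peptide=MS
pos 8: CAG -> Q; peptide=MSQ
pos 11: UGA -> STOP

Answer: MSQ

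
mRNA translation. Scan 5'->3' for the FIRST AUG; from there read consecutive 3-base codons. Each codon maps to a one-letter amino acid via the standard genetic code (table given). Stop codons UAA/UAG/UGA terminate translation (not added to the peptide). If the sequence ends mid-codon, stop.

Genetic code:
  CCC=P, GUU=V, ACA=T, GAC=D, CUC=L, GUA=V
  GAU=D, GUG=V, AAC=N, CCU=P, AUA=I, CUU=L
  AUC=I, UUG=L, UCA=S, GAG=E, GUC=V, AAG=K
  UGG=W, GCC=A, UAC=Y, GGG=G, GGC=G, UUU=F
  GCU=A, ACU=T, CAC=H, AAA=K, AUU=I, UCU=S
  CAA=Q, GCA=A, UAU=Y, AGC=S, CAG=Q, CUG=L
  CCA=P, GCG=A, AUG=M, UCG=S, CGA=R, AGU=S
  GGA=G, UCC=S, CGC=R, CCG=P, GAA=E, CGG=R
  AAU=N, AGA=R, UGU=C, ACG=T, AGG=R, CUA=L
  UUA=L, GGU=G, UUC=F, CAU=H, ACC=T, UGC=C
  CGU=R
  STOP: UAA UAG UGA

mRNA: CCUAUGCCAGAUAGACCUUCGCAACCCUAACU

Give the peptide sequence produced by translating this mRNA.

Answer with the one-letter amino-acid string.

Answer: MPDRPSQP

Derivation:
start AUG at pos 3
pos 3: AUG -> M; peptide=M
pos 6: CCA -> P; peptide=MP
pos 9: GAU -> D; peptide=MPD
pos 12: AGA -> R; peptide=MPDR
pos 15: CCU -> P; peptide=MPDRP
pos 18: UCG -> S; peptide=MPDRPS
pos 21: CAA -> Q; peptide=MPDRPSQ
pos 24: CCC -> P; peptide=MPDRPSQP
pos 27: UAA -> STOP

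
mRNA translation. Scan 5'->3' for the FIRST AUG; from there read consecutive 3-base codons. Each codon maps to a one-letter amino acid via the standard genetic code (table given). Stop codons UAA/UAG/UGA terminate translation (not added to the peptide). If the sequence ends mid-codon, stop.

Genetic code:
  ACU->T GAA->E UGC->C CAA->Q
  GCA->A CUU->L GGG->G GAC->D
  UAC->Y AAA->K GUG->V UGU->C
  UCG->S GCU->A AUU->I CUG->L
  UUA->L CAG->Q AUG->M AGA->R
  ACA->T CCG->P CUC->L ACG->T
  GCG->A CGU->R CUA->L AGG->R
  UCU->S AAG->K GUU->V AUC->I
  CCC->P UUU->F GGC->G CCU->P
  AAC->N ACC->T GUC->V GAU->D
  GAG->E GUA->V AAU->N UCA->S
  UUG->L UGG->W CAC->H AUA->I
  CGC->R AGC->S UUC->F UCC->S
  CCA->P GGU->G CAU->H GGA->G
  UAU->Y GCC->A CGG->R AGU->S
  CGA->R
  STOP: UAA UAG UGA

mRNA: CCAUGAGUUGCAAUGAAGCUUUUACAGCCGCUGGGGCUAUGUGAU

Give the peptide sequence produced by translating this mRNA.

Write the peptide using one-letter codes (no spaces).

Answer: MSCNEAFTAAGAM

Derivation:
start AUG at pos 2
pos 2: AUG -> M; peptide=M
pos 5: AGU -> S; peptide=MS
pos 8: UGC -> C; peptide=MSC
pos 11: AAU -> N; peptide=MSCN
pos 14: GAA -> E; peptide=MSCNE
pos 17: GCU -> A; peptide=MSCNEA
pos 20: UUU -> F; peptide=MSCNEAF
pos 23: ACA -> T; peptide=MSCNEAFT
pos 26: GCC -> A; peptide=MSCNEAFTA
pos 29: GCU -> A; peptide=MSCNEAFTAA
pos 32: GGG -> G; peptide=MSCNEAFTAAG
pos 35: GCU -> A; peptide=MSCNEAFTAAGA
pos 38: AUG -> M; peptide=MSCNEAFTAAGAM
pos 41: UGA -> STOP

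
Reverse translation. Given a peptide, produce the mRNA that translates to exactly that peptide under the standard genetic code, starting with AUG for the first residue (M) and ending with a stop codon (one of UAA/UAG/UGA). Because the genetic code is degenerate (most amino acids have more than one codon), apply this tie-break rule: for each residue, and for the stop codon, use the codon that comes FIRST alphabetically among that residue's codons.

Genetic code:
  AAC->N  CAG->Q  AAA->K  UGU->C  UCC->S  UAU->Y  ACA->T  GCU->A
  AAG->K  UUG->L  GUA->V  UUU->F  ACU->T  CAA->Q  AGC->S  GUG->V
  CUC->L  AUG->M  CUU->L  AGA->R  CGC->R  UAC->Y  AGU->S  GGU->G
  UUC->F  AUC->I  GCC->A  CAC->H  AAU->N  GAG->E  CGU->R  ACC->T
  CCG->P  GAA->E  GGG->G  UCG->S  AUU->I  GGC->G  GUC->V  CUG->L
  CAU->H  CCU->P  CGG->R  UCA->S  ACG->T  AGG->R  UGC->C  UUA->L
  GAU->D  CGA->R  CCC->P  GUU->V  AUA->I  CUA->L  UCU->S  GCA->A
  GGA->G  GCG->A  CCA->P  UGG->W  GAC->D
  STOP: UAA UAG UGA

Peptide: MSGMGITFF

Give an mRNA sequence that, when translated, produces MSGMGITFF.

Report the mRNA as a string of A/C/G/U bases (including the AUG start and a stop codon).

residue 1: M -> AUG (start codon)
residue 2: S codons sorted = AGC,AGU,UCA,UCC,UCG,UCU -> pick first = AGC
residue 3: G codons sorted = GGA,GGC,GGG,GGU -> pick first = GGA
residue 4: M -> AUG (only codon)
residue 5: G codons sorted = GGA,GGC,GGG,GGU -> pick first = GGA
residue 6: I codons sorted = AUA,AUC,AUU -> pick first = AUA
residue 7: T codons sorted = ACA,ACC,ACG,ACU -> pick first = ACA
residue 8: F codons sorted = UUC,UUU -> pick first = UUC
residue 9: F codons sorted = UUC,UUU -> pick first = UUC
terminator: stop codons sorted = UAA,UAG,UGA -> pick first = UAA

Answer: mRNA: AUGAGCGGAAUGGGAAUAACAUUCUUCUAA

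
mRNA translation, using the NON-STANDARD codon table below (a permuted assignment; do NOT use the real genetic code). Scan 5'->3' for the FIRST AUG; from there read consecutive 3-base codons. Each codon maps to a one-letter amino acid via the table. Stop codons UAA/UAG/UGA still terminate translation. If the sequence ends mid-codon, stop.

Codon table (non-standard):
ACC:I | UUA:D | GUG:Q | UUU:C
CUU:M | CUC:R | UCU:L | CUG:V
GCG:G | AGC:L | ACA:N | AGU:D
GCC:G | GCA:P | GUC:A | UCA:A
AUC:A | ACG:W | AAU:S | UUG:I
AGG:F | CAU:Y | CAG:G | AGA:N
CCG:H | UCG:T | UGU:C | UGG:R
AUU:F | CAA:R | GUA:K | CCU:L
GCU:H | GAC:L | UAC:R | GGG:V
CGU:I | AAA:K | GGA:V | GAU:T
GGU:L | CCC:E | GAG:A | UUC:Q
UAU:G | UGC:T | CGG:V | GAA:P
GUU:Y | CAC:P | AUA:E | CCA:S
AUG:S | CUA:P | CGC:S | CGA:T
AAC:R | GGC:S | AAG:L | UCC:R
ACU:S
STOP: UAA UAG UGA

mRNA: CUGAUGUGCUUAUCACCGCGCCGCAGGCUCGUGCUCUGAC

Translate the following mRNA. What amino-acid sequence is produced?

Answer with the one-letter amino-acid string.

start AUG at pos 3
pos 3: AUG -> S; peptide=S
pos 6: UGC -> T; peptide=ST
pos 9: UUA -> D; peptide=STD
pos 12: UCA -> A; peptide=STDA
pos 15: CCG -> H; peptide=STDAH
pos 18: CGC -> S; peptide=STDAHS
pos 21: CGC -> S; peptide=STDAHSS
pos 24: AGG -> F; peptide=STDAHSSF
pos 27: CUC -> R; peptide=STDAHSSFR
pos 30: GUG -> Q; peptide=STDAHSSFRQ
pos 33: CUC -> R; peptide=STDAHSSFRQR
pos 36: UGA -> STOP

Answer: STDAHSSFRQR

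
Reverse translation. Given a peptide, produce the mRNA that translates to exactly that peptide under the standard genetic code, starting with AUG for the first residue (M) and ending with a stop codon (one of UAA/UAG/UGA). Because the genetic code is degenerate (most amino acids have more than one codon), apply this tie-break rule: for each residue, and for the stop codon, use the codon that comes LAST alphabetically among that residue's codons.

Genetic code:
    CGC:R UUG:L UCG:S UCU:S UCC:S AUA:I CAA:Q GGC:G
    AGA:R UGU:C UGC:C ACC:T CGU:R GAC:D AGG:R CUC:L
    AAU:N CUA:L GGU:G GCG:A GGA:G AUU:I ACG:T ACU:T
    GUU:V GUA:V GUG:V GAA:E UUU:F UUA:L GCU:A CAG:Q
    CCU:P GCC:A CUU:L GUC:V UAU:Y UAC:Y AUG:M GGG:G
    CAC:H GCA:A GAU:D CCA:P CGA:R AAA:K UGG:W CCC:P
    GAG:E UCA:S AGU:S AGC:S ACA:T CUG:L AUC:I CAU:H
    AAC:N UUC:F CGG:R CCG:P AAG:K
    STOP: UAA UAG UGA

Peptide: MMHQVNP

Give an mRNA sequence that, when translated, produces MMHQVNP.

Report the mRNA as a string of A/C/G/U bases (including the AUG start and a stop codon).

residue 1: M -> AUG (start codon)
residue 2: M -> AUG (only codon)
residue 3: H codons sorted = CAC,CAU -> pick last = CAU
residue 4: Q codons sorted = CAA,CAG -> pick last = CAG
residue 5: V codons sorted = GUA,GUC,GUG,GUU -> pick last = GUU
residue 6: N codons sorted = AAC,AAU -> pick last = AAU
residue 7: P codons sorted = CCA,CCC,CCG,CCU -> pick last = CCU
terminator: stop codons sorted = UAA,UAG,UGA -> pick last = UGA

Answer: mRNA: AUGAUGCAUCAGGUUAAUCCUUGA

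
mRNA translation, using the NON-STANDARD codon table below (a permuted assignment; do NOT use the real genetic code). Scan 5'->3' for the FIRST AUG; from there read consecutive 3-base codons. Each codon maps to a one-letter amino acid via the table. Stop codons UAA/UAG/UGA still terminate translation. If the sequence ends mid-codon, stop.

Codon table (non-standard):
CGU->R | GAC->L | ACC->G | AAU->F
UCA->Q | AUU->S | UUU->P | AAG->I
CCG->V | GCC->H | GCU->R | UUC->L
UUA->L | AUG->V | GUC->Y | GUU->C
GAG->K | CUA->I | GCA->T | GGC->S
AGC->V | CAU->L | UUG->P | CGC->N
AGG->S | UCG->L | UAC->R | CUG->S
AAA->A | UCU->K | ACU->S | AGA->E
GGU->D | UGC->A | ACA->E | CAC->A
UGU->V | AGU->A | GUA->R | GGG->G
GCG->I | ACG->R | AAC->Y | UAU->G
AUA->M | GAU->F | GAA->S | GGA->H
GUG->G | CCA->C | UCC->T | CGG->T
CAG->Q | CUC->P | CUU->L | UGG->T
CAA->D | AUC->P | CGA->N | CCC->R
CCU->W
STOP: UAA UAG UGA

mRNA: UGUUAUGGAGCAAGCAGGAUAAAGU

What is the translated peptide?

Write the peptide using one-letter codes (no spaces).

Answer: VKDTH

Derivation:
start AUG at pos 4
pos 4: AUG -> V; peptide=V
pos 7: GAG -> K; peptide=VK
pos 10: CAA -> D; peptide=VKD
pos 13: GCA -> T; peptide=VKDT
pos 16: GGA -> H; peptide=VKDTH
pos 19: UAA -> STOP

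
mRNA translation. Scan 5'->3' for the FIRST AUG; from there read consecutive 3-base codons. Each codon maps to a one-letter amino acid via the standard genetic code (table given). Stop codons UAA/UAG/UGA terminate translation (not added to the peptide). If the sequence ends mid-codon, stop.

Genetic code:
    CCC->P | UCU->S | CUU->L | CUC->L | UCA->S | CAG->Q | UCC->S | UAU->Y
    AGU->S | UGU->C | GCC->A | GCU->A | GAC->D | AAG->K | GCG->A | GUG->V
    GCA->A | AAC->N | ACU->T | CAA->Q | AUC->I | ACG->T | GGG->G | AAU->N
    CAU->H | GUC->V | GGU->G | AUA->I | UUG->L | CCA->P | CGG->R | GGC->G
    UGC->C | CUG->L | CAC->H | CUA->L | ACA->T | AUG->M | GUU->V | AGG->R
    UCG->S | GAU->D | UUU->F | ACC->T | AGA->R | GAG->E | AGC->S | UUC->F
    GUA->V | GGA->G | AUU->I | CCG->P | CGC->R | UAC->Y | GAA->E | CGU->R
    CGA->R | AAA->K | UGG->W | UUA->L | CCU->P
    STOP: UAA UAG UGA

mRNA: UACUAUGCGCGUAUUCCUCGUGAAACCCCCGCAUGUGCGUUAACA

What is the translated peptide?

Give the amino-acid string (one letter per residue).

start AUG at pos 4
pos 4: AUG -> M; peptide=M
pos 7: CGC -> R; peptide=MR
pos 10: GUA -> V; peptide=MRV
pos 13: UUC -> F; peptide=MRVF
pos 16: CUC -> L; peptide=MRVFL
pos 19: GUG -> V; peptide=MRVFLV
pos 22: AAA -> K; peptide=MRVFLVK
pos 25: CCC -> P; peptide=MRVFLVKP
pos 28: CCG -> P; peptide=MRVFLVKPP
pos 31: CAU -> H; peptide=MRVFLVKPPH
pos 34: GUG -> V; peptide=MRVFLVKPPHV
pos 37: CGU -> R; peptide=MRVFLVKPPHVR
pos 40: UAA -> STOP

Answer: MRVFLVKPPHVR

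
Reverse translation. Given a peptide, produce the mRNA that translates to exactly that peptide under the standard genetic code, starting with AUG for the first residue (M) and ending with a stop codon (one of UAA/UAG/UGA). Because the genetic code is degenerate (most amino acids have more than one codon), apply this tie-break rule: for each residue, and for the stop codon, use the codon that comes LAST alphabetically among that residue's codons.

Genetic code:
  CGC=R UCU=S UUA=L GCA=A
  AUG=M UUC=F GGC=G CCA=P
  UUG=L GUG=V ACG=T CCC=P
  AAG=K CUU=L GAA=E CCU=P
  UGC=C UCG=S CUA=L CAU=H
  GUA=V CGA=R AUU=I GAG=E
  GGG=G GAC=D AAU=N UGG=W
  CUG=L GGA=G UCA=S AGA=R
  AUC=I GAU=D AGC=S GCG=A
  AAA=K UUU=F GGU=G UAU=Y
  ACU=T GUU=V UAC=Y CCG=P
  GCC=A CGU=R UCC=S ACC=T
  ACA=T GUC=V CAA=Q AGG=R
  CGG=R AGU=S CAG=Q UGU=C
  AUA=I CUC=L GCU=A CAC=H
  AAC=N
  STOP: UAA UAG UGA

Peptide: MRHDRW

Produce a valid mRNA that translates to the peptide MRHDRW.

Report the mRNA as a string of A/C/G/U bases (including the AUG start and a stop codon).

residue 1: M -> AUG (start codon)
residue 2: R codons sorted = AGA,AGG,CGA,CGC,CGG,CGU -> pick last = CGU
residue 3: H codons sorted = CAC,CAU -> pick last = CAU
residue 4: D codons sorted = GAC,GAU -> pick last = GAU
residue 5: R codons sorted = AGA,AGG,CGA,CGC,CGG,CGU -> pick last = CGU
residue 6: W -> UGG (only codon)
terminator: stop codons sorted = UAA,UAG,UGA -> pick last = UGA

Answer: mRNA: AUGCGUCAUGAUCGUUGGUGA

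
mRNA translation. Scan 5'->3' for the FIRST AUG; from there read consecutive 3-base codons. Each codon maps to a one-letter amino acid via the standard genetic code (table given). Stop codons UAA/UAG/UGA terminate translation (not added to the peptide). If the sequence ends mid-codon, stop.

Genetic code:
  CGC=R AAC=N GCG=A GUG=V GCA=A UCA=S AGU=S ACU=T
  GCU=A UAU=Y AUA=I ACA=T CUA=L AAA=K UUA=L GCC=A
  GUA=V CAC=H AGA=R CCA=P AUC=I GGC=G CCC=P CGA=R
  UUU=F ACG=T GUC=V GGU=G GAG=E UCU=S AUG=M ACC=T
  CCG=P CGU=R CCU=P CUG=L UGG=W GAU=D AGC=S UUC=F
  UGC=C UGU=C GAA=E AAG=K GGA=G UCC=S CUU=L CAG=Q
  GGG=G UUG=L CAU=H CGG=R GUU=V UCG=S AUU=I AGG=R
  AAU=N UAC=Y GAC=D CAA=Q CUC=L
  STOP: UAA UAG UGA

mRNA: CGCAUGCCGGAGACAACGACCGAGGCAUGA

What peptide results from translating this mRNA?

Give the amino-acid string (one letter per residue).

start AUG at pos 3
pos 3: AUG -> M; peptide=M
pos 6: CCG -> P; peptide=MP
pos 9: GAG -> E; peptide=MPE
pos 12: ACA -> T; peptide=MPET
pos 15: ACG -> T; peptide=MPETT
pos 18: ACC -> T; peptide=MPETTT
pos 21: GAG -> E; peptide=MPETTTE
pos 24: GCA -> A; peptide=MPETTTEA
pos 27: UGA -> STOP

Answer: MPETTTEA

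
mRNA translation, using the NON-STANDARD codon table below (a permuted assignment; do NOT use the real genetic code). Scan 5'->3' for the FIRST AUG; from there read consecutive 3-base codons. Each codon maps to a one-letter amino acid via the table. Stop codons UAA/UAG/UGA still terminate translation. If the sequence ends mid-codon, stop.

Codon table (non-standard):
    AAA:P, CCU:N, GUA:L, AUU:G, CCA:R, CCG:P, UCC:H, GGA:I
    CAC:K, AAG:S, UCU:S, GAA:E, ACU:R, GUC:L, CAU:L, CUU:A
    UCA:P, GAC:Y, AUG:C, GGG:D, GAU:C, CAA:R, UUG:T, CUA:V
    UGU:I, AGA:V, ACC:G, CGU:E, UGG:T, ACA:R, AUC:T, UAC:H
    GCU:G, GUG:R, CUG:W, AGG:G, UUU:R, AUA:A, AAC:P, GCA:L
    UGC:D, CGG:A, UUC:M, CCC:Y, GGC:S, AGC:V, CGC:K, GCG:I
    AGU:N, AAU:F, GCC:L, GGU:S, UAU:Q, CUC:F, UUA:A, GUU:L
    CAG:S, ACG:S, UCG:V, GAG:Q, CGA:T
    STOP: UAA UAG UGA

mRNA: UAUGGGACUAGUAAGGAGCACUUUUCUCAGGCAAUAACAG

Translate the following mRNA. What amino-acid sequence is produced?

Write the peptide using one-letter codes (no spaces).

Answer: CIVLGVRRFGR

Derivation:
start AUG at pos 1
pos 1: AUG -> C; peptide=C
pos 4: GGA -> I; peptide=CI
pos 7: CUA -> V; peptide=CIV
pos 10: GUA -> L; peptide=CIVL
pos 13: AGG -> G; peptide=CIVLG
pos 16: AGC -> V; peptide=CIVLGV
pos 19: ACU -> R; peptide=CIVLGVR
pos 22: UUU -> R; peptide=CIVLGVRR
pos 25: CUC -> F; peptide=CIVLGVRRF
pos 28: AGG -> G; peptide=CIVLGVRRFG
pos 31: CAA -> R; peptide=CIVLGVRRFGR
pos 34: UAA -> STOP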